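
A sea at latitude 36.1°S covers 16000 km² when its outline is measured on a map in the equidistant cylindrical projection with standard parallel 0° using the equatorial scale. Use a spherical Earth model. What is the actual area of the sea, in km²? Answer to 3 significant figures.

For the equirectangular projection with φ₀ = 0 (plate carrée), h = 1 along meridians and k = sec φ along parallels.
Areal scale = h·k = 1 × sec φ; at 36.1°, h = 1.000, k = 1.238, so h·k = 1.238.
True area = apparent / (areal scale) = 16000 / 1.238 ≈ 12900 km².

12900 km²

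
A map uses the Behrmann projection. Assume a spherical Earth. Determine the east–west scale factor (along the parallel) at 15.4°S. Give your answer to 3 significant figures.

The Behrmann projection is cylindrical equal-area with φ₀ = 30°. A cylindrical equal-area projection with standard parallel φ₀ has meridian scale h = cos φ / cos φ₀ and parallel scale k = cos φ₀ / cos φ (so areas are preserved, h·k = 1).
k = cos 30° / cos 15.4° = 0.8660/0.9641 = 0.8983.

0.898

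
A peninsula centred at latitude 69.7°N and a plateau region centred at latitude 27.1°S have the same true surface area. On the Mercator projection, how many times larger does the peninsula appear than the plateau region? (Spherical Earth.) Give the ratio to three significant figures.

6.58

Mercator is conformal with k = sec φ, so areal scale = k² = sec²φ.
At 69.7°: sec²(69.7°) = 1/0.3469² = 8.308.
At 27.1°: sec²(27.1°) = 1/0.8902² = 1.262.
Ratio = 8.308/1.262 = cos²(27.1°)/cos²(69.7°) ≈ 6.58.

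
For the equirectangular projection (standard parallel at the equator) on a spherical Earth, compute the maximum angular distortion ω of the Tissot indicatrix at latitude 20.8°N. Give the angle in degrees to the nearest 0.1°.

3.9°

Plate carrée maps x = Rλ, y = Rφ. The meridian scale is h = 1 and the parallel scale is k = 1/cos φ = sec φ.
At 20.8°: h = 1.000, k = 1.070; principal scales a = 1.070, b = 1.000.
sin(ω/2) = (a − b)/(a + b) = 0.06972/2.070 = 0.03368, so ω = 2 arcsin(0.03368) ≈ 3.9°.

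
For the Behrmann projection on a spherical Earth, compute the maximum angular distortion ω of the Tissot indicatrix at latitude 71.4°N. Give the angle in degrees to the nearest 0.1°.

99.1°

The Behrmann projection is cylindrical equal-area with φ₀ = 30°. A cylindrical equal-area projection with standard parallel φ₀ has meridian scale h = cos φ / cos φ₀ and parallel scale k = cos φ₀ / cos φ (so areas are preserved, h·k = 1).
At 71.4°: h = 0.3683, k = 2.715; principal scales a = 2.715, b = 0.3683.
sin(ω/2) = (a − b)/(a + b) = 2.347/3.083 = 0.7611, so ω = 2 arcsin(0.7611) ≈ 99.1°.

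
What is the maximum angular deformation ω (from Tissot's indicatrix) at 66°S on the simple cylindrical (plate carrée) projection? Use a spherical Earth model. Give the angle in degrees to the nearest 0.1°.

Plate carrée maps x = Rλ, y = Rφ. The meridian scale is h = 1 and the parallel scale is k = 1/cos φ = sec φ.
At 66°: h = 1.000, k = 2.459; principal scales a = 2.459, b = 1.000.
sin(ω/2) = (a − b)/(a + b) = 1.459/3.459 = 0.4217, so ω = 2 arcsin(0.4217) ≈ 49.9°.

49.9°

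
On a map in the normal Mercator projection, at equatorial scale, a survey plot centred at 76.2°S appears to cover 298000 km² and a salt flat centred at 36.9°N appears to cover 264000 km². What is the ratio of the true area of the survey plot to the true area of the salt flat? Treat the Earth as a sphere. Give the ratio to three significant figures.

0.100

Mercator's areal exaggeration is sec²φ; hence true area = (apparent area) · cos²φ.
True area of survey plot: 298000 × cos²(76.2°) = 298000 × 0.05690 = 16960 km².
True area of salt flat: 264000 × cos²(36.9°) = 264000 × 0.6395 = 168800 km².
Ratio = 16960 / 168800 ≈ 0.100.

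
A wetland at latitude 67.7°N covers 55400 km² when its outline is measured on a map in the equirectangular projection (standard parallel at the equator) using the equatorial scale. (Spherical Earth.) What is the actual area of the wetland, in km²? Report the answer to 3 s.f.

21000 km²

For the equirectangular projection with φ₀ = 0 (plate carrée), h = 1 along meridians and k = sec φ along parallels.
Areal scale = h·k = 1 × sec φ; at 67.7°, h = 1.000, k = 2.635, so h·k = 2.635.
True area = apparent / (areal scale) = 55400 / 2.635 ≈ 21000 km².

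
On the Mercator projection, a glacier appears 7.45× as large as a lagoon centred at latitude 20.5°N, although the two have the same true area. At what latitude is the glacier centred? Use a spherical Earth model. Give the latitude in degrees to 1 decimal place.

For equal true areas on Mercator, apparent areas scale as sec²φ, so the ratio is cos²φ₂ / cos²φ₁.
cos²φ₂ / cos²φ₁ = 7.45  ⇒  cos φ₁ = cos 20.5° / √7.45 = 0.9367/2.729 = 0.3432.
φ₁ = arccos(0.3432) ≈ 69.9°.

69.9°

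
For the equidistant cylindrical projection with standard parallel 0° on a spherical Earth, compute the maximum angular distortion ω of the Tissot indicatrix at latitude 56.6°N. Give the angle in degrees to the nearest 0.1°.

In the plate carrée (x = Rλ, y = Rφ), meridians are true-scale (h = 1) and parallels are stretched by k = sec φ.
At 56.6°: h = 1.000, k = 1.817; principal scales a = 1.817, b = 1.000.
sin(ω/2) = (a − b)/(a + b) = 0.8166/2.817 = 0.2899, so ω = 2 arcsin(0.2899) ≈ 33.7°.

33.7°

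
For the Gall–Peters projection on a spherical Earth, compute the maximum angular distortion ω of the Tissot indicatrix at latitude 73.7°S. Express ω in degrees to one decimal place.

93.4°

Gall–Peters is a cylindrical equal-area projection with standard parallels at ±45°. For cylindrical equal-area with standard parallel φ₀, h = cos φ / cos φ₀ and k = cos φ₀ / cos φ, so h·k = 1.
At 73.7°: h = 0.3969, k = 2.519; principal scales a = 2.519, b = 0.3969.
sin(ω/2) = (a − b)/(a + b) = 2.122/2.916 = 0.7278, so ω = 2 arcsin(0.7278) ≈ 93.4°.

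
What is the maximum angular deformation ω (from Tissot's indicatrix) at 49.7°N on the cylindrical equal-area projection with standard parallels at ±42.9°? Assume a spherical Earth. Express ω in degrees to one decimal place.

A cylindrical equal-area projection with standard parallel φ₀ has meridian scale h = cos φ / cos φ₀ and parallel scale k = cos φ₀ / cos φ (so areas are preserved, h·k = 1).
At 49.7°: h = 0.8829, k = 1.133; principal scales a = 1.133, b = 0.8829.
sin(ω/2) = (a − b)/(a + b) = 0.2496/2.016 = 0.1239, so ω = 2 arcsin(0.1239) ≈ 14.2°.

14.2°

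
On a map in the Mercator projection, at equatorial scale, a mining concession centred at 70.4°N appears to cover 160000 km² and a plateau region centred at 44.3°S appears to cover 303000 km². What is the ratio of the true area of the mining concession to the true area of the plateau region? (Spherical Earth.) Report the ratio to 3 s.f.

0.116

On Mercator the areal scale is sec²φ, so true area = apparent × cos²φ.
True area of mining concession: 160000 × cos²(70.4°) = 160000 × 0.1125 = 18000 km².
True area of plateau region: 303000 × cos²(44.3°) = 303000 × 0.5122 = 155200 km².
Ratio = 18000 / 155200 ≈ 0.116.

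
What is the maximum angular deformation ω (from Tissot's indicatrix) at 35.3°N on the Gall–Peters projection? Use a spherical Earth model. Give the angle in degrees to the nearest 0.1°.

The Gall–Peters projection is cylindrical equal-area with φ₀ = 45°. A cylindrical equal-area projection with standard parallel φ₀ has meridian scale h = cos φ / cos φ₀ and parallel scale k = cos φ₀ / cos φ (so areas are preserved, h·k = 1).
At 35.3°: h = 1.154, k = 0.8664; principal scales a = 1.154, b = 0.8664.
sin(ω/2) = (a − b)/(a + b) = 0.2878/2.021 = 0.1424, so ω = 2 arcsin(0.1424) ≈ 16.4°.

16.4°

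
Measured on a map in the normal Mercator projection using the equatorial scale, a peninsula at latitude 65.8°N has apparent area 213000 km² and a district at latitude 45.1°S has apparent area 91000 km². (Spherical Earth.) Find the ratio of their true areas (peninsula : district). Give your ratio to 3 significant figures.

Mercator's areal exaggeration is sec²φ; hence true area = (apparent area) · cos²φ.
True area of peninsula: 213000 × cos²(65.8°) = 213000 × 0.1680 = 35790 km².
True area of district: 91000 × cos²(45.1°) = 91000 × 0.4983 = 45340 km².
Ratio = 35790 / 45340 ≈ 0.789.

0.789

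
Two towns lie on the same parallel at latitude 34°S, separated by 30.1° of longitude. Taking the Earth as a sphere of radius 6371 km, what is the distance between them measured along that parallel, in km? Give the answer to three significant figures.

Arc length along a parallel = R cos φ · Δλ (with Δλ in radians).
= 6371 × cos 34° × (30.1° × π/180) = 6371 × 0.8290 × 0.5253 ≈ 2770 km.

2770 km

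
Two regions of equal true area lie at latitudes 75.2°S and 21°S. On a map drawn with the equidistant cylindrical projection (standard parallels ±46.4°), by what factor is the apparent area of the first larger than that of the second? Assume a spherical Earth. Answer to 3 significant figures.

With standard parallel φ₀ = 46.4°, the equirectangular projection gives x = Rλ cos φ₀, y = Rφ, so h = 1 and k = cos 46.4° / cos φ.
Areal scale at 75.2°: h·k = 1.000 × 2.700 = 2.700.
Areal scale at 21°: h·k = 1.000 × 0.7387 = 0.7387.
Ratio = 2.700/0.7387 ≈ 3.65.

3.65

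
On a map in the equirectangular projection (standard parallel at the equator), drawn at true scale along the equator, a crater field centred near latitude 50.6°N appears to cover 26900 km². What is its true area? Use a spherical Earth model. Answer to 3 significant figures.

17100 km²

In the plate carrée (x = Rλ, y = Rφ), meridians are true-scale (h = 1) and parallels are stretched by k = sec φ.
Areal scale = h·k = 1 × sec φ; at 50.6°, h = 1.000, k = 1.575, so h·k = 1.575.
True area = apparent / (areal scale) = 26900 / 1.575 ≈ 17100 km².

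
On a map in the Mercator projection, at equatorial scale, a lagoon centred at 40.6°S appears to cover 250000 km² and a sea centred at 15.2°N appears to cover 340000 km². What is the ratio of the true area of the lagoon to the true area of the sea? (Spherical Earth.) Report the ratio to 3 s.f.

0.455

On Mercator the areal scale is sec²φ, so true area = apparent × cos²φ.
True area of lagoon: 250000 × cos²(40.6°) = 250000 × 0.5765 = 144100 km².
True area of sea: 340000 × cos²(15.2°) = 340000 × 0.9313 = 316600 km².
Ratio = 144100 / 316600 ≈ 0.455.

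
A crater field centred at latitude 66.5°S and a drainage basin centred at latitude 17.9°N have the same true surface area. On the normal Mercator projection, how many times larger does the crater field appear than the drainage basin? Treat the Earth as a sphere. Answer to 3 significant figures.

5.70

On Mercator, area is exaggerated by sec²φ = 1/cos²φ.
At 66.5°: sec²(66.5°) = 1/0.3987² = 6.289.
At 17.9°: sec²(17.9°) = 1/0.9516² = 1.104.
Ratio = 6.289/1.104 = cos²(17.9°)/cos²(66.5°) ≈ 5.70.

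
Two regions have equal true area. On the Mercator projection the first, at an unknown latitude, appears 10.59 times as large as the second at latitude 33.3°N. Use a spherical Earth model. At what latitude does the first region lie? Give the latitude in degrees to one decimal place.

75.1°

Mercator areal scale is sec²φ, so apparent-area ratio = sec²φ₁ / sec²φ₂ = cos²φ₂ / cos²φ₁.
cos²φ₂ / cos²φ₁ = 10.59  ⇒  cos φ₁ = cos 33.3° / √10.59 = 0.8358/3.254 = 0.2568.
φ₁ = arccos(0.2568) ≈ 75.1°.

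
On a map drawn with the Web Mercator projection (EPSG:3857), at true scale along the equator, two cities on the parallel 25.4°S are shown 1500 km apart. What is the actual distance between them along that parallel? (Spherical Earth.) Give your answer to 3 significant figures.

Mercator is conformal, so the point scale is isotropic: h = k = sec φ = 1/cos φ.
Along the parallel at 25.4°, map distances are exaggerated by k = sec 25.4° = 1.107.
True distance = 1500 / 1.107 = 1500 × cos 25.4° ≈ 1360 km.

1360 km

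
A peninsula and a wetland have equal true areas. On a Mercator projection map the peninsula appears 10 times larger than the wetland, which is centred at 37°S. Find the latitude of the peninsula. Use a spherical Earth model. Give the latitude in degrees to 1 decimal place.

75.4°

For equal true areas on Mercator, apparent areas scale as sec²φ, so the ratio is cos²φ₂ / cos²φ₁.
cos²φ₂ / cos²φ₁ = 10  ⇒  cos φ₁ = cos 37° / √10 = 0.7986/3.162 = 0.2526.
φ₁ = arccos(0.2526) ≈ 75.4°.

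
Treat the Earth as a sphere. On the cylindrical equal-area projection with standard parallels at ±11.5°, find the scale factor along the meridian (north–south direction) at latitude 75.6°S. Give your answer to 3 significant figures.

0.254

A cylindrical equal-area projection with standard parallel φ₀ has meridian scale h = cos φ / cos φ₀ and parallel scale k = cos φ₀ / cos φ (so areas are preserved, h·k = 1).
h = cos 75.6° / cos 11.5° = 0.2487/0.9799 = 0.2538.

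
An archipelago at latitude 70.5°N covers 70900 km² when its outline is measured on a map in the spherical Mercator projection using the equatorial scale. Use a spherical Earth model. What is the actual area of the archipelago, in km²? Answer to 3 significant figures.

For Mercator, h = k = sec φ (a conformal cylindrical projection has a single point scale, 1/cos φ).
Areal scale = k² = sec²φ = 1/cos²(70.5°) = 1/0.3338² = 8.974.
True area = apparent / (areal scale) = 70900 / 8.974 ≈ 7900 km².

7900 km²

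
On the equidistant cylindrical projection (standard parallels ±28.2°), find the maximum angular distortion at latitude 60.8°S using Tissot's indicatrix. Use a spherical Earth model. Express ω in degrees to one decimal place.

In the equirectangular projection with standard parallel φ₀ = 28.2° (x = Rλ cos φ₀, y = Rφ), meridians are true-scale (h = 1) and the parallel scale is k = cos φ₀ / cos φ.
At 60.8°: h = 1.000, k = 1.806; principal scales a = 1.806, b = 1.000.
sin(ω/2) = (a − b)/(a + b) = 0.8065/2.806 = 0.2874, so ω = 2 arcsin(0.2874) ≈ 33.4°.

33.4°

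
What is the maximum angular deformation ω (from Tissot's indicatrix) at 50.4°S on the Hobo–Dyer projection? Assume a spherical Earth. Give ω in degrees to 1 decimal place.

The Hobo–Dyer projection is cylindrical equal-area with φ₀ = 37.5°. For cylindrical equal-area with standard parallel φ₀, h = cos φ / cos φ₀ and k = cos φ₀ / cos φ, so h·k = 1.
At 50.4°: h = 0.8035, k = 1.245; principal scales a = 1.245, b = 0.8035.
sin(ω/2) = (a − b)/(a + b) = 0.4412/2.048 = 0.2154, so ω = 2 arcsin(0.2154) ≈ 24.9°.

24.9°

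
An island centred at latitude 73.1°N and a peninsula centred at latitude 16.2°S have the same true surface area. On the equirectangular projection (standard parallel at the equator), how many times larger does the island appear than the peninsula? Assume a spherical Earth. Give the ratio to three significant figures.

In the plate carrée (x = Rλ, y = Rφ), meridians are true-scale (h = 1) and parallels are stretched by k = sec φ.
Areal scale at 73.1°: h·k = 1.000 × 3.440 = 3.440.
Areal scale at 16.2°: h·k = 1.000 × 1.041 = 1.041.
Ratio = 3.440/1.041 ≈ 3.30.

3.30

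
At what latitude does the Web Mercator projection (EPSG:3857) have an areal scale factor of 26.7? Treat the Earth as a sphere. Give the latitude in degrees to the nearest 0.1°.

78.8°

Mercator areal scale is sec²φ.
sec²φ = 26.7  ⇒  cos²φ = 0.03745  ⇒  cos φ = 0.1935.
φ = arccos(0.1935) ≈ 78.8°.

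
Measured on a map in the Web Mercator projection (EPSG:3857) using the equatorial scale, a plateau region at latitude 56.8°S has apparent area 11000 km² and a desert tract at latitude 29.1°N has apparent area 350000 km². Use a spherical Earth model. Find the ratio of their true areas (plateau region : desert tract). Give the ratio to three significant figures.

0.0123

Since Mercator area scale is 1/cos²φ, the true area equals the apparent area multiplied by cos²φ.
True area of plateau region: 11000 × cos²(56.8°) = 11000 × 0.2998 = 3298 km².
True area of desert tract: 350000 × cos²(29.1°) = 350000 × 0.7635 = 267200 km².
Ratio = 3298 / 267200 ≈ 0.0123.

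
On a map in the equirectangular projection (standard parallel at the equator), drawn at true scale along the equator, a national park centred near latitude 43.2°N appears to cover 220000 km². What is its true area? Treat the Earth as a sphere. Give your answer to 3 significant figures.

160000 km²

Plate carrée maps x = Rλ, y = Rφ. The meridian scale is h = 1 and the parallel scale is k = 1/cos φ = sec φ.
Areal scale = h·k = 1 × sec φ; at 43.2°, h = 1.000, k = 1.372, so h·k = 1.372.
True area = apparent / (areal scale) = 220000 / 1.372 ≈ 160000 km².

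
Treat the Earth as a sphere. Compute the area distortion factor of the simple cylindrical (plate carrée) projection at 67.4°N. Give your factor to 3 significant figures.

2.60

In the plate carrée (x = Rλ, y = Rφ), meridians are true-scale (h = 1) and parallels are stretched by k = sec φ.
Areal scale = h·k = 1 × sec φ; at 67.4°, h = 1.000, k = 2.602, so h·k = 2.602.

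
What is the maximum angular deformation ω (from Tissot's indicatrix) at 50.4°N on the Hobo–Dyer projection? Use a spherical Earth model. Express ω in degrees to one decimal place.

Hobo–Dyer is a cylindrical equal-area projection with standard parallels at ±37.5°. For cylindrical equal-area with standard parallel φ₀, h = cos φ / cos φ₀ and k = cos φ₀ / cos φ, so h·k = 1.
At 50.4°: h = 0.8035, k = 1.245; principal scales a = 1.245, b = 0.8035.
sin(ω/2) = (a − b)/(a + b) = 0.4412/2.048 = 0.2154, so ω = 2 arcsin(0.2154) ≈ 24.9°.

24.9°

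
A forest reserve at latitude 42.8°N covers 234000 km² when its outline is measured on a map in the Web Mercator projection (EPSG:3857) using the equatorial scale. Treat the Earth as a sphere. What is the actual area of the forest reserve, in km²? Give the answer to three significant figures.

Mercator is conformal, so the point scale is isotropic: h = k = sec φ = 1/cos φ.
Areal scale = k² = sec²φ = 1/cos²(42.8°) = 1/0.7337² = 1.857.
True area = apparent / (areal scale) = 234000 / 1.857 ≈ 126000 km².

126000 km²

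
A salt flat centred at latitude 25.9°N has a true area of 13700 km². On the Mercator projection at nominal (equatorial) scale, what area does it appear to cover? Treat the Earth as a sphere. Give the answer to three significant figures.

The Mercator projection is conformal; its linear scale factor is the same in every direction and equals sec φ = 1/cos φ.
Areal scale = k² = sec²φ = 1/cos²(25.9°) = 1/0.8996² = 1.236.
Apparent area = 13700 × 1.236 ≈ 16900 km².

16900 km²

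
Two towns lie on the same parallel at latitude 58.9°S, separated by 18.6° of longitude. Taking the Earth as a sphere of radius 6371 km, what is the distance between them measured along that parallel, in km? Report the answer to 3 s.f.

Arc length along a parallel = R cos φ · Δλ (with Δλ in radians).
= 6371 × cos 58.9° × (18.6° × π/180) = 6371 × 0.5165 × 0.3246 ≈ 1070 km.

1070 km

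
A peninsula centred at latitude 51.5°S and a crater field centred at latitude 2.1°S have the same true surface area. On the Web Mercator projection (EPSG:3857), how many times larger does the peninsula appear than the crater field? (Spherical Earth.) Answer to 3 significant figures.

2.58

On Mercator, area is exaggerated by sec²φ = 1/cos²φ.
At 51.5°: sec²(51.5°) = 1/0.6225² = 2.580.
At 2.1°: sec²(2.1°) = 1/0.9993² = 1.001.
Ratio = 2.580/1.001 = cos²(2.1°)/cos²(51.5°) ≈ 2.58.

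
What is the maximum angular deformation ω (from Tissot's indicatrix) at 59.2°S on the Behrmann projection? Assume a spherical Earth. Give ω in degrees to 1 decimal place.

57.6°

Behrmann is a cylindrical equal-area projection with standard parallels at ±30°. For cylindrical equal-area with standard parallel φ₀, h = cos φ / cos φ₀ and k = cos φ₀ / cos φ, so h·k = 1.
At 59.2°: h = 0.5913, k = 1.691; principal scales a = 1.691, b = 0.5913.
sin(ω/2) = (a − b)/(a + b) = 1.100/2.283 = 0.4819, so ω = 2 arcsin(0.4819) ≈ 57.6°.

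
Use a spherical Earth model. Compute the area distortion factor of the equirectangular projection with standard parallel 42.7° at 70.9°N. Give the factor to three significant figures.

With standard parallel φ₀ = 42.7°, the equirectangular projection gives x = Rλ cos φ₀, y = Rφ, so h = 1 and k = cos 42.7° / cos φ.
Areal scale = h·k = 1 × cos φ₀ / cos φ; at 70.9°, h = 1.000, k = 2.246, so h·k = 2.246.

2.25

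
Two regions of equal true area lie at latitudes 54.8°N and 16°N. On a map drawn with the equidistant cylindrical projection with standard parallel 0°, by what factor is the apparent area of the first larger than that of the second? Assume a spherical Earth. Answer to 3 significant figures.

1.67

Plate carrée maps x = Rλ, y = Rφ. The meridian scale is h = 1 and the parallel scale is k = 1/cos φ = sec φ.
Areal scale at 54.8°: h·k = 1.000 × 1.735 = 1.735.
Areal scale at 16°: h·k = 1.000 × 1.040 = 1.040.
Ratio = 1.735/1.040 ≈ 1.67.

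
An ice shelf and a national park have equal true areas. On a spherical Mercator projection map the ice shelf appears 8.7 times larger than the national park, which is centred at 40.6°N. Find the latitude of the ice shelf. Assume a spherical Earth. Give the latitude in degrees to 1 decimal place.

For equal true areas on Mercator, apparent areas scale as sec²φ, so the ratio is cos²φ₂ / cos²φ₁.
cos²φ₂ / cos²φ₁ = 8.7  ⇒  cos φ₁ = cos 40.6° / √8.7 = 0.7593/2.950 = 0.2574.
φ₁ = arccos(0.2574) ≈ 75.1°.

75.1°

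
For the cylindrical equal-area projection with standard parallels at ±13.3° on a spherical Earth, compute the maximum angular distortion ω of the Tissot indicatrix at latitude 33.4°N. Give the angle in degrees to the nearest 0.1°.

For cylindrical equal-area with standard parallel φ₀, h = cos φ / cos φ₀ and k = cos φ₀ / cos φ, so h·k = 1.
At 33.4°: h = 0.8579, k = 1.166; principal scales a = 1.166, b = 0.8579.
sin(ω/2) = (a − b)/(a + b) = 0.3078/2.024 = 0.1521, so ω = 2 arcsin(0.1521) ≈ 17.5°.

17.5°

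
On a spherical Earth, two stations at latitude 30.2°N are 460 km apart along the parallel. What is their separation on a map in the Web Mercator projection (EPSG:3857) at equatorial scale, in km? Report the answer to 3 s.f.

532 km

The Mercator projection is conformal; its linear scale factor is the same in every direction and equals sec φ = 1/cos φ.
Along the parallel, k = sec 30.2° = 1/0.8643 = 1.157.
Map distance = 460 × 1.157 ≈ 532 km.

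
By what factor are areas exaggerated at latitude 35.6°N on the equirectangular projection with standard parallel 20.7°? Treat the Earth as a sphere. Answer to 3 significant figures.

1.15

With standard parallel φ₀ = 20.7°, the equirectangular projection gives x = Rλ cos φ₀, y = Rφ, so h = 1 and k = cos 20.7° / cos φ.
Areal scale = h·k = 1 × cos φ₀ / cos φ; at 35.6°, h = 1.000, k = 1.150, so h·k = 1.150.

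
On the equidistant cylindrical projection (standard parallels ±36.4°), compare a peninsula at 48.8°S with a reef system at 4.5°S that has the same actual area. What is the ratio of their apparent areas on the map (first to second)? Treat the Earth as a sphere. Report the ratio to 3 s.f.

With standard parallel φ₀ = 36.4°, the equirectangular projection gives x = Rλ cos φ₀, y = Rφ, so h = 1 and k = cos 36.4° / cos φ.
Areal scale at 48.8°: h·k = 1.000 × 1.222 = 1.222.
Areal scale at 4.5°: h·k = 1.000 × 0.8074 = 0.8074.
Ratio = 1.222/0.8074 ≈ 1.51.

1.51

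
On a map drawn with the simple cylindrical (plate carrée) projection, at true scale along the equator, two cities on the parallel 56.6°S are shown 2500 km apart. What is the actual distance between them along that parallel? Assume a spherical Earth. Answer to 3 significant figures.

1380 km

For the equirectangular projection with φ₀ = 0 (plate carrée), h = 1 along meridians and k = sec φ along parallels.
Along the parallel at 56.6°, map distances are exaggerated by k = sec 56.6° = 1.817.
True distance = 2500 / 1.817 = 2500 × cos 56.6° ≈ 1380 km.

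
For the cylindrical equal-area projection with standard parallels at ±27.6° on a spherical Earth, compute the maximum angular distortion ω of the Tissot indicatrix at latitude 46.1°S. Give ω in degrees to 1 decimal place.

Cylindrical equal-area (φ₀ = 27.6°): h = cos φ / cos 27.6° along meridians, k = cos 27.6° / cos φ along parallels; h·k = 1.
At 46.1°: h = 0.7824, k = 1.278; principal scales a = 1.278, b = 0.7824.
sin(ω/2) = (a − b)/(a + b) = 0.4956/2.060 = 0.2405, so ω = 2 arcsin(0.2405) ≈ 27.8°.

27.8°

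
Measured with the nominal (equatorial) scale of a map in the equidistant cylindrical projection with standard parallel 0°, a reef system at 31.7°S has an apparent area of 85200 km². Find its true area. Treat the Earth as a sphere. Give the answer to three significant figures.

72500 km²

Plate carrée maps x = Rλ, y = Rφ. The meridian scale is h = 1 and the parallel scale is k = 1/cos φ = sec φ.
Areal scale = h·k = 1 × sec φ; at 31.7°, h = 1.000, k = 1.175, so h·k = 1.175.
True area = apparent / (areal scale) = 85200 / 1.175 ≈ 72500 km².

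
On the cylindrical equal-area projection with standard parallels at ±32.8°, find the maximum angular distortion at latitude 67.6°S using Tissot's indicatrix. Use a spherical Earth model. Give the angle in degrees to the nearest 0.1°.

82.5°

A cylindrical equal-area projection with standard parallel φ₀ has meridian scale h = cos φ / cos φ₀ and parallel scale k = cos φ₀ / cos φ (so areas are preserved, h·k = 1).
At 67.6°: h = 0.4533, k = 2.206; principal scales a = 2.206, b = 0.4533.
sin(ω/2) = (a − b)/(a + b) = 1.752/2.659 = 0.6590, so ω = 2 arcsin(0.6590) ≈ 82.5°.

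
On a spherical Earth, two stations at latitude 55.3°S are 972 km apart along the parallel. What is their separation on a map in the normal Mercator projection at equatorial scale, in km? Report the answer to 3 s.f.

1710 km

For Mercator, h = k = sec φ (a conformal cylindrical projection has a single point scale, 1/cos φ).
Along the parallel, k = sec 55.3° = 1/0.5693 = 1.757.
Map distance = 972 × 1.757 ≈ 1710 km.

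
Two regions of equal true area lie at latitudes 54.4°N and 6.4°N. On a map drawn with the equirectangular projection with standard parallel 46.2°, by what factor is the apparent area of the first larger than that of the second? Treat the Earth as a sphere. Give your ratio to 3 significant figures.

With standard parallel φ₀ = 46.2°, the equirectangular projection gives x = Rλ cos φ₀, y = Rφ, so h = 1 and k = cos 46.2° / cos φ.
Areal scale at 54.4°: h·k = 1.000 × 1.189 = 1.189.
Areal scale at 6.4°: h·k = 1.000 × 0.6965 = 0.6965.
Ratio = 1.189/0.6965 ≈ 1.71.

1.71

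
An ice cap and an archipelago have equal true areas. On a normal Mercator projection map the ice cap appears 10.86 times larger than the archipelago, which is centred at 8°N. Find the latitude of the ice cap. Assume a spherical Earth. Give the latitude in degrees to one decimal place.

72.5°

For equal true areas on Mercator, apparent areas scale as sec²φ, so the ratio is cos²φ₂ / cos²φ₁.
cos²φ₂ / cos²φ₁ = 10.86  ⇒  cos φ₁ = cos 8° / √10.86 = 0.9903/3.295 = 0.3005.
φ₁ = arccos(0.3005) ≈ 72.5°.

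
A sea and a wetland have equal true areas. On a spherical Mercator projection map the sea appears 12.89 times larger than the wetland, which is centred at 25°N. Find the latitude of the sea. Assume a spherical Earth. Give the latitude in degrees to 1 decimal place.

75.4°

For equal true areas on Mercator, apparent areas scale as sec²φ, so the ratio is cos²φ₂ / cos²φ₁.
cos²φ₂ / cos²φ₁ = 12.89  ⇒  cos φ₁ = cos 25° / √12.89 = 0.9063/3.590 = 0.2524.
φ₁ = arccos(0.2524) ≈ 75.4°.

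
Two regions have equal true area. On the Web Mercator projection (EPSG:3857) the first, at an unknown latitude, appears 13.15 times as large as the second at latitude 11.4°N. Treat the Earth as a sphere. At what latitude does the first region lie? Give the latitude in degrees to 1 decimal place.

For equal true areas on Mercator, apparent areas scale as sec²φ, so the ratio is cos²φ₂ / cos²φ₁.
cos²φ₂ / cos²φ₁ = 13.15  ⇒  cos φ₁ = cos 11.4° / √13.15 = 0.9803/3.626 = 0.2703.
φ₁ = arccos(0.2703) ≈ 74.3°.

74.3°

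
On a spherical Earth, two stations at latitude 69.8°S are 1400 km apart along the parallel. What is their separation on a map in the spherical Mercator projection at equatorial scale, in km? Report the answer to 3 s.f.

The Mercator projection is conformal; its linear scale factor is the same in every direction and equals sec φ = 1/cos φ.
Along the parallel, k = sec 69.8° = 1/0.3453 = 2.896.
Map distance = 1400 × 2.896 ≈ 4050 km.

4050 km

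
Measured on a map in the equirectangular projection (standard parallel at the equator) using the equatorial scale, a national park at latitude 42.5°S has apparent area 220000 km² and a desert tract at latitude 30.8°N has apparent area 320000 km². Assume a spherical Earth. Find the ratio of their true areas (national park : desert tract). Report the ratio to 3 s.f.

0.590

Plate carrée has h = 1 and k = sec φ, giving areal scale sec φ; true area = (apparent area) · cos φ.
True area of national park: 220000 × cos(42.5°) = 220000 × 0.7373 = 162200 km².
True area of desert tract: 320000 × cos(30.8°) = 320000 × 0.8590 = 274900 km².
Ratio = 162200 / 274900 ≈ 0.590.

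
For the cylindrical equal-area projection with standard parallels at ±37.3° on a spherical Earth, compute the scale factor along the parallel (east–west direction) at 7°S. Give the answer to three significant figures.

0.801

For cylindrical equal-area with standard parallel φ₀, h = cos φ / cos φ₀ and k = cos φ₀ / cos φ, so h·k = 1.
k = cos 37.3° / cos 7° = 0.7955/0.9925 = 0.8014.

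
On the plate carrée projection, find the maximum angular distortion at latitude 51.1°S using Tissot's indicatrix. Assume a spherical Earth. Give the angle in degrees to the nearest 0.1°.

26.4°

Plate carrée maps x = Rλ, y = Rφ. The meridian scale is h = 1 and the parallel scale is k = 1/cos φ = sec φ.
At 51.1°: h = 1.000, k = 1.592; principal scales a = 1.592, b = 1.000.
sin(ω/2) = (a − b)/(a + b) = 0.5925/2.592 = 0.2285, so ω = 2 arcsin(0.2285) ≈ 26.4°.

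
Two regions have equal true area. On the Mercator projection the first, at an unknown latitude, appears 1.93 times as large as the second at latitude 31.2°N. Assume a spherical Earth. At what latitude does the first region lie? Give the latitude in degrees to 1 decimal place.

52.0°

For equal true areas on Mercator, apparent areas scale as sec²φ, so the ratio is cos²φ₂ / cos²φ₁.
cos²φ₂ / cos²φ₁ = 1.93  ⇒  cos φ₁ = cos 31.2° / √1.93 = 0.8554/1.389 = 0.6157.
φ₁ = arccos(0.6157) ≈ 52.0°.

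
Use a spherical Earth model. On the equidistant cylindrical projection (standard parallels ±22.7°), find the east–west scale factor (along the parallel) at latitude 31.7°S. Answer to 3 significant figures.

In the equirectangular projection with standard parallel φ₀ = 22.7° (x = Rλ cos φ₀, y = Rφ), meridians are true-scale (h = 1) and the parallel scale is k = cos φ₀ / cos φ.
k = cos 22.7° / cos 31.7° = 0.9225/0.8508 = 1.084.

1.08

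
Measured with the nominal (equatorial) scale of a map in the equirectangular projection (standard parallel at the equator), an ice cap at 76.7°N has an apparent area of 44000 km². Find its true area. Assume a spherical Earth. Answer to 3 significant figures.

10100 km²

In the plate carrée (x = Rλ, y = Rφ), meridians are true-scale (h = 1) and parallels are stretched by k = sec φ.
Areal scale = h·k = 1 × sec φ; at 76.7°, h = 1.000, k = 4.347, so h·k = 4.347.
True area = apparent / (areal scale) = 44000 / 4.347 ≈ 10100 km².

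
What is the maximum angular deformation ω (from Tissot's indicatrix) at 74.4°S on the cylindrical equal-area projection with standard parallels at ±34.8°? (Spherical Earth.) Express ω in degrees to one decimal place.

Cylindrical equal-area (φ₀ = 34.8°): h = cos φ / cos 34.8° along meridians, k = cos 34.8° / cos φ along parallels; h·k = 1.
At 74.4°: h = 0.3275, k = 3.054; principal scales a = 3.054, b = 0.3275.
sin(ω/2) = (a − b)/(a + b) = 2.726/3.381 = 0.8063, so ω = 2 arcsin(0.8063) ≈ 107.5°.

107.5°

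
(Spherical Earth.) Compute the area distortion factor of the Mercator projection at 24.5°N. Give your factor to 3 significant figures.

Mercator is conformal, so the point scale is isotropic: h = k = sec φ = 1/cos φ.
Areal scale = k² = sec²φ = 1/cos²(24.5°) = 1/0.9100² = 1.208.

1.21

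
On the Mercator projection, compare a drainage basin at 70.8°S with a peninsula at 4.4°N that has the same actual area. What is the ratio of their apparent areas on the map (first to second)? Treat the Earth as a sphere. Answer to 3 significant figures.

On Mercator, area is exaggerated by sec²φ = 1/cos²φ.
At 70.8°: sec²(70.8°) = 1/0.3289² = 9.246.
At 4.4°: sec²(4.4°) = 1/0.9971² = 1.006.
Ratio = 9.246/1.006 = cos²(4.4°)/cos²(70.8°) ≈ 9.19.

9.19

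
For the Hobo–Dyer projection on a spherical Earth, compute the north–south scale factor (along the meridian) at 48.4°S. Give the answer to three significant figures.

0.837

Hobo–Dyer is a cylindrical equal-area projection with standard parallels at ±37.5°. Cylindrical equal-area (φ₀ = 37.5°): h = cos φ / cos 37.5° along meridians, k = cos 37.5° / cos φ along parallels; h·k = 1.
h = cos 48.4° / cos 37.5° = 0.6639/0.7934 = 0.8369.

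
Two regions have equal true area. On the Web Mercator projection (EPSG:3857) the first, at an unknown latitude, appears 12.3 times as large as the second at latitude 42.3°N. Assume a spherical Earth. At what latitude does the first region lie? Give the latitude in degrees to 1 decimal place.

Mercator areal scale is sec²φ, so apparent-area ratio = sec²φ₁ / sec²φ₂ = cos²φ₂ / cos²φ₁.
cos²φ₂ / cos²φ₁ = 12.3  ⇒  cos φ₁ = cos 42.3° / √12.3 = 0.7396/3.507 = 0.2109.
φ₁ = arccos(0.2109) ≈ 77.8°.

77.8°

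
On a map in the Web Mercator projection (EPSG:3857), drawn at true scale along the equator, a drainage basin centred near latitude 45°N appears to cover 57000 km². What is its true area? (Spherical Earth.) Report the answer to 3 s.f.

The Mercator projection is conformal; its linear scale factor is the same in every direction and equals sec φ = 1/cos φ.
Areal scale = k² = sec²φ = 1/cos²(45°) = 1/0.7071² = 2.000.
True area = apparent / (areal scale) = 57000 / 2.000 ≈ 28500 km².

28500 km²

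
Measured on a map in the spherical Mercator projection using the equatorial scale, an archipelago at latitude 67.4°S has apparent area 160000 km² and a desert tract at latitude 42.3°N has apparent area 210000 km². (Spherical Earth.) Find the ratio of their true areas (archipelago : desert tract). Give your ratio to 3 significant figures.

Mercator's areal exaggeration is sec²φ; hence true area = (apparent area) · cos²φ.
True area of archipelago: 160000 × cos²(67.4°) = 160000 × 0.1477 = 23630 km².
True area of desert tract: 210000 × cos²(42.3°) = 210000 × 0.5471 = 114900 km².
Ratio = 23630 / 114900 ≈ 0.206.

0.206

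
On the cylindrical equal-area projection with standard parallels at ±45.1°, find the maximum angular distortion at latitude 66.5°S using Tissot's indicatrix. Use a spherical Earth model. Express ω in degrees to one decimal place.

62.2°

For cylindrical equal-area with standard parallel φ₀, h = cos φ / cos φ₀ and k = cos φ₀ / cos φ, so h·k = 1.
At 66.5°: h = 0.5649, k = 1.770; principal scales a = 1.770, b = 0.5649.
sin(ω/2) = (a − b)/(a + b) = 1.205/2.335 = 0.5162, so ω = 2 arcsin(0.5162) ≈ 62.2°.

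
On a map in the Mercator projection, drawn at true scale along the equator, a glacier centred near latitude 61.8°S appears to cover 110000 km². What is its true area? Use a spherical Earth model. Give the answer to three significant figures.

24600 km²

For Mercator, h = k = sec φ (a conformal cylindrical projection has a single point scale, 1/cos φ).
Areal scale = k² = sec²φ = 1/cos²(61.8°) = 1/0.4726² = 4.478.
True area = apparent / (areal scale) = 110000 / 4.478 ≈ 24600 km².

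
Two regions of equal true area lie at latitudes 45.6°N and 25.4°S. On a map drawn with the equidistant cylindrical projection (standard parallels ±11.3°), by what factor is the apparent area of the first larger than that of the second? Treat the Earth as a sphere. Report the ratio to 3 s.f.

In the equirectangular projection with standard parallel φ₀ = 11.3° (x = Rλ cos φ₀, y = Rφ), meridians are true-scale (h = 1) and the parallel scale is k = cos φ₀ / cos φ.
Areal scale at 45.6°: h·k = 1.000 × 1.402 = 1.402.
Areal scale at 25.4°: h·k = 1.000 × 1.086 = 1.086.
Ratio = 1.402/1.086 ≈ 1.29.

1.29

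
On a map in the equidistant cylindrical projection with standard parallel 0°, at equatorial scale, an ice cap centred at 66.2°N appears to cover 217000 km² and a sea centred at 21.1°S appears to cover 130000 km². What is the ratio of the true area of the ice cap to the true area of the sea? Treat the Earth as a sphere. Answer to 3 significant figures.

On the plate carrée, areal scale = h·k = 1 × sec φ, so true area = apparent × cos φ.
True area of ice cap: 217000 × cos(66.2°) = 217000 × 0.4035 = 87570 km².
True area of sea: 130000 × cos(21.1°) = 130000 × 0.9330 = 121300 km².
Ratio = 87570 / 121300 ≈ 0.722.

0.722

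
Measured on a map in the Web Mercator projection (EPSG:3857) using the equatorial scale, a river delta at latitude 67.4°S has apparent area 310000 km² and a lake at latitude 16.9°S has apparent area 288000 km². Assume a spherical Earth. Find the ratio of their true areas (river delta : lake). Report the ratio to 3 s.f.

On Mercator the areal scale is sec²φ, so true area = apparent × cos²φ.
True area of river delta: 310000 × cos²(67.4°) = 310000 × 0.1477 = 45780 km².
True area of lake: 288000 × cos²(16.9°) = 288000 × 0.9155 = 263700 km².
Ratio = 45780 / 263700 ≈ 0.174.

0.174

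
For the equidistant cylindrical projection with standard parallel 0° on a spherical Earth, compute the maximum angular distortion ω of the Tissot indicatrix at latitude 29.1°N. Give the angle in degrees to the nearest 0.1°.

In the plate carrée (x = Rλ, y = Rφ), meridians are true-scale (h = 1) and parallels are stretched by k = sec φ.
At 29.1°: h = 1.000, k = 1.144; principal scales a = 1.144, b = 1.000.
sin(ω/2) = (a − b)/(a + b) = 0.1445/2.144 = 0.06737, so ω = 2 arcsin(0.06737) ≈ 7.7°.

7.7°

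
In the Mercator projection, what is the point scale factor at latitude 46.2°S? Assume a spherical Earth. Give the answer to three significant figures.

The Mercator projection is conformal; its linear scale factor is the same in every direction and equals sec φ = 1/cos φ.
k = 1/cos 46.2° = 1/0.6921 = 1.445.

1.44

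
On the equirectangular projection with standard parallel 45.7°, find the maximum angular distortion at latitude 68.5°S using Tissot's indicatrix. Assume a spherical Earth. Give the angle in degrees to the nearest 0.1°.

The equidistant cylindrical projection with φ₀ = 45.7° has h = 1 (meridians true) and k = cos φ₀ / cos φ along parallels.
At 68.5°: h = 1.000, k = 1.906; principal scales a = 1.906, b = 1.000.
sin(ω/2) = (a − b)/(a + b) = 0.9056/2.906 = 0.3117, so ω = 2 arcsin(0.3117) ≈ 36.3°.

36.3°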